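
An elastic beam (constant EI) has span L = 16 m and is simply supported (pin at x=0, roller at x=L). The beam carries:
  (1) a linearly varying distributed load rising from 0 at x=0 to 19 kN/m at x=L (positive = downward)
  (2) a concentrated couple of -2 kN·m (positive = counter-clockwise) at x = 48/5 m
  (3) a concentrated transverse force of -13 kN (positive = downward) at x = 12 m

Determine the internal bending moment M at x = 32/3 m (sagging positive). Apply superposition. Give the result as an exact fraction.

Load 1 — triangular load w₀=19 kN/m (0→w₀ over full span):
  M_1 = w₀Lx/6 - w₀x³/(6L) = 19·16·(32/3)/6 - 19·(32/3)³/(6·16) = 24320/81 kN·m
Load 2 — applied couple M₀=-2 kN·m at a=48/5 m (b=L-a=32/5):
  M_2 = M₀x/L - M₀  [x>a] = (-2)·(32/3)/16 - (-2) = 2/3 kN·m
Load 3 — point force P=-13 kN at a=12 m (b=L-a=4):
  M_3 = Pbx/L  [x≤a] = (-13)·4·(32/3)/16 = -104/3 kN·m
Superposition: M = Σ M_i = 21566/81 kN·m ≈ 266.246914 kN·m

M(32/3) = 21566/81 kN·m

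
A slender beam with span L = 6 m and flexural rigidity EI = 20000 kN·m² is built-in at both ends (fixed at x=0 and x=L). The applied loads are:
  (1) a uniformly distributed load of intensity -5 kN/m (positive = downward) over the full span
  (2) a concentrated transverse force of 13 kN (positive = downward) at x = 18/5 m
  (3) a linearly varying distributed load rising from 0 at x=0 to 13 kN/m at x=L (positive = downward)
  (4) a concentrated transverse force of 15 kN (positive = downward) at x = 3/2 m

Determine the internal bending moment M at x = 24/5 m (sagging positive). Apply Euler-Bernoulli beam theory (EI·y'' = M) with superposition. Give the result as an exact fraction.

Load 1 — uniform load w=-5 kN/m over full span:
  M_1 = wLx/2 - wL²/12 - wx²/2 = (-5)·6·(24/5)/2 - (-5)·6²/12 - (-5)·(24/5)²/2 = 3/5 kN·m
Load 2 — point force P=13 kN at a=18/5 m (b=L-a=12/5):
  M_2 = Pa²(a+3b)(L-x)/L³ - Pa²b/L²  [x>a] = 13·(18/5)²·((18/5)+3·(12/5))·(6-(24/5))/6³ - 13·(18/5)²·(12/5)/6² = -702/625 kN·m
Load 3 — triangular load w₀=13 kN/m (0→w₀ over full span):
  M_3 = 3w₀Lx/20 - w₀L²/30 - w₀x³/(6L) = 3·13·6·(24/5)/20 - 13·6²/30 - 13·(24/5)³/(6·6) = 78/125 kN·m
Load 4 — point force P=15 kN at a=3/2 m (b=L-a=9/2):
  M_4 = Pa²(a+3b)(L-x)/L³ - Pa²b/L²  [x>a] = 15·(3/2)²·((3/2)+3·(9/2))·(6-(24/5))/6³ - 15·(3/2)²·(9/2)/6² = -45/32 kN·m
Superposition: M = Σ M_i = -26109/20000 kN·m ≈ -1.305450 kN·m

M(24/5) = -26109/20000 kN·m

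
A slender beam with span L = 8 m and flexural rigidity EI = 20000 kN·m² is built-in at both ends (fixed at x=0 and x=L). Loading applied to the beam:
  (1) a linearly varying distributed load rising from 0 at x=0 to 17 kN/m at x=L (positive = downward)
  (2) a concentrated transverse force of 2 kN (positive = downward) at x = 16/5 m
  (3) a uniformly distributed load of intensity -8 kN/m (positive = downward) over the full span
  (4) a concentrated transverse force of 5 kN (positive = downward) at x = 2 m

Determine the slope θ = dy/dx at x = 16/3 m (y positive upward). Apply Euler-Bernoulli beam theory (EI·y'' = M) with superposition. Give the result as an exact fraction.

Load 1 — triangular load w₀=17 kN/m (0→w₀ over full span):
  θ_1 = -w₀(2x(L-x)(L-2x)(x+2L)+x²(L-x)²)/(120LEI) = -17·(2·(16/3)·(8-(16/3))·(8-2·(16/3))·((16/3)+2·8)+(16/3)²·(8-(16/3))²)/(120·8·20000) = 952/759375 rad
Load 2 — point force P=2 kN at a=16/5 m (b=L-a=24/5):
  θ_2 = Pa²(L-x)(2bL-(3b+a)(L-x))/(2L³EI)  [x>a] = 2·(16/5)²·(8-(16/3))·(2·(24/5)·8-(3·(24/5)+(16/5))·(8-(16/3)))/(2·8³·20000) = 56/703125 rad
Load 3 — uniform load w=-8 kN/m over full span:
  θ_3 = -wx(L-x)(L-2x)/(12EI) = -(-8)·(16/3)·(8-(16/3))·(8-2·(16/3))/(12·20000) = -64/50625 rad
Load 4 — point force P=5 kN at a=2 m (b=L-a=6):
  θ_4 = Pa²(L-x)(2bL-(3b+a)(L-x))/(2L³EI)  [x>a] = 5·2²·(8-(16/3))·(2·6·8-(3·6+2)·(8-(16/3)))/(2·8³·20000) = 1/9000 rad
Superposition: θ = Σ θ_i = 27371/151875000 rad ≈ 0.000180 rad

θ(16/3) = 27371/151875000 rad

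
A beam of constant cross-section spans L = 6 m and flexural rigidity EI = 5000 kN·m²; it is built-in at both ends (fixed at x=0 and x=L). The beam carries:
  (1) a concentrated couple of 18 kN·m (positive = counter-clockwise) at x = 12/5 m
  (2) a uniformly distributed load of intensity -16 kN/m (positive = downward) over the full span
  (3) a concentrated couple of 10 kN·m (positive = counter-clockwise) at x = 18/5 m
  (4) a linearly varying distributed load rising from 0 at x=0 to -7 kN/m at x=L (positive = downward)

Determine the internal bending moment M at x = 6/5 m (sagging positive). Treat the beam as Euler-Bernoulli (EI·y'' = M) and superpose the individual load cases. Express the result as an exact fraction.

Load 1 — applied couple M₀=18 kN·m at a=12/5 m (b=L-a=18/5):
  M_1 = R_Ax - M_A  [x≤a] with R_A=108/25, M_A=54/25 = (108/25)·(6/5) - (54/25) = 378/125 kN·m
Load 2 — uniform load w=-16 kN/m over full span:
  M_2 = wLx/2 - wL²/12 - wx²/2 = (-16)·6·(6/5)/2 - (-16)·6²/12 - (-16)·(6/5)²/2 = 48/25 kN·m
Load 3 — applied couple M₀=10 kN·m at a=18/5 m (b=L-a=12/5):
  M_3 = R_Ax - M_A  [x≤a] with R_A=12/5, M_A=16/5 = (12/5)·(6/5) - (16/5) = -8/25 kN·m
Load 4 — triangular load w₀=-7 kN/m (0→w₀ over full span):
  M_4 = 3w₀Lx/20 - w₀L²/30 - w₀x³/(6L) = 3·(-7)·6·(6/5)/20 - (-7)·6²/30 - (-7)·(6/5)³/(6·6) = 147/125 kN·m
Superposition: M = Σ M_i = 29/5 kN·m ≈ 5.800000 kN·m

M(6/5) = 29/5 kN·m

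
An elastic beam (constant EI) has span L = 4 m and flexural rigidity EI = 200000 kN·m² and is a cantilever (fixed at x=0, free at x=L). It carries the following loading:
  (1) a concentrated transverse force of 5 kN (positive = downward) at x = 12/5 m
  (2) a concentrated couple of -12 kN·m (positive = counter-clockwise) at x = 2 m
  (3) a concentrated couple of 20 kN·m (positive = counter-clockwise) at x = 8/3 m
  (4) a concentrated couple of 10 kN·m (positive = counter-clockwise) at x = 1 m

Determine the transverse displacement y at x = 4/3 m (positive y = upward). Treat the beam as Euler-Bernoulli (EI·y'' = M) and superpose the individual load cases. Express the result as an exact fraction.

y(4/3) = 547/16200000 m

Load 1 — point force P=5 kN at a=12/5 m (b=L-a=8/5):
  y_1 = -Px²(3a-x)/(6EI)  [x≤a] = -5·(4/3)²·(3·(12/5)-(4/3))/(6·200000) = -11/253125 m
Load 2 — applied couple M₀=-12 kN·m at a=2 m (b=L-a=2):
  y_2 = M₀x²/(2EI)  [x≤a] = (-12)·(4/3)²/(2·200000) = -1/18750 m
Load 3 — applied couple M₀=20 kN·m at a=8/3 m (b=L-a=4/3):
  y_3 = M₀x²/(2EI)  [x≤a] = 20·(4/3)²/(2·200000) = 1/11250 m
Load 4 — applied couple M₀=10 kN·m at a=1 m (b=L-a=3):
  y_4 = M₀a(2x-a)/(2EI)  [x>a] = 10·1·(2·(4/3)-1)/(2·200000) = 1/24000 m
Superposition: y = Σ y_i = 547/16200000 m ≈ 0.000034 m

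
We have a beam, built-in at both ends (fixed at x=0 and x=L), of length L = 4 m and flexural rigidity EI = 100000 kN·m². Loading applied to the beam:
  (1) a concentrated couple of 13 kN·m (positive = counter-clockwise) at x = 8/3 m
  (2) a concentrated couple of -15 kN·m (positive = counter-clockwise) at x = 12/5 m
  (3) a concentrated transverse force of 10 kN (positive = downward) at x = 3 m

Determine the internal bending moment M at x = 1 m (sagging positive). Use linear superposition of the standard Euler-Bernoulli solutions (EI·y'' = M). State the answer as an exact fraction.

M(1) = -73/80 kN·m

Load 1 — applied couple M₀=13 kN·m at a=8/3 m (b=L-a=4/3):
  M_1 = R_Ax - M_A  [x≤a] with R_A=13/3, M_A=13/3 = (13/3)·1 - (13/3) = 0 kN·m
Load 2 — applied couple M₀=-15 kN·m at a=12/5 m (b=L-a=8/5):
  M_2 = R_Ax - M_A  [x≤a] with R_A=-27/5, M_A=-24/5 = (-27/5)·1 - (-24/5) = -3/5 kN·m
Load 3 — point force P=10 kN at a=3 m (b=L-a=1):
  M_3 = Pb²(3a+b)x/L³ - Pab²/L²  [x≤a] = 10·1²·(3·3+1)·1/4³ - 10·3·1²/4² = -5/16 kN·m
Superposition: M = Σ M_i = -73/80 kN·m ≈ -0.912500 kN·m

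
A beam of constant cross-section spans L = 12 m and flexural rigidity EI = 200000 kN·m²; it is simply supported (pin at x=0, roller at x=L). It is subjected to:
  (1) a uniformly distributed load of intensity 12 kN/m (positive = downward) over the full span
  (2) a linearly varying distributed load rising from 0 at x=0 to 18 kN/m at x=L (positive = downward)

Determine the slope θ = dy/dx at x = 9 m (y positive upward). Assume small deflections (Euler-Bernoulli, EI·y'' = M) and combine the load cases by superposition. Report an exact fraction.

θ(9) = 82971/16000000 rad

Load 1 — uniform load w=12 kN/m over full span:
  θ_1 = -w(L³-6Lx²+4x³)/(24EI) = -12·(12³-6·12·9²+4·9³)/(24·200000) = 297/100000 rad
Load 2 — triangular load w₀=18 kN/m (0→w₀ over full span):
  θ_2 = -w₀(7L⁴-30L²x²+15x⁴)/(360LEI) = -18·(7·12⁴-30·12²·9²+15·9⁴)/(360·12·200000) = 35451/16000000 rad
Superposition: θ = Σ θ_i = 82971/16000000 rad ≈ 0.005186 rad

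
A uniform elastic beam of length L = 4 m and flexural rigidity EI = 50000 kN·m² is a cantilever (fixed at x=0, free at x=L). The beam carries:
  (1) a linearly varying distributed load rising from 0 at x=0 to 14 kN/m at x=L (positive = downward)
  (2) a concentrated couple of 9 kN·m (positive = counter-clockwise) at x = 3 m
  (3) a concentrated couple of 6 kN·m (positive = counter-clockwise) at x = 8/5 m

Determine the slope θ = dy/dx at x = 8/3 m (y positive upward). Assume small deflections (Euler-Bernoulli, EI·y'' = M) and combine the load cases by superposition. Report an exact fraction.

θ(8/3) = -11137/7593750 rad

Load 1 — triangular load w₀=14 kN/m (0→w₀ over full span):
  θ_1 = (w₀Lx²/4-w₀L²x/3-w₀x⁴/(24L))/EI = (14·4·(8/3)²/4-14·4²·(8/3)/3-14·(8/3)⁴/(24·4))/50000 = -1624/759375 rad
Load 2 — applied couple M₀=9 kN·m at a=3 m (b=L-a=1):
  θ_2 = M₀x/EI  [x≤a] = 9·(8/3)/50000 = 3/6250 rad
Load 3 — applied couple M₀=6 kN·m at a=8/5 m (b=L-a=12/5):
  θ_3 = M₀a/EI  [x>a] = 6·(8/5)/50000 = 3/15625 rad
Superposition: θ = Σ θ_i = -11137/7593750 rad ≈ -0.001467 rad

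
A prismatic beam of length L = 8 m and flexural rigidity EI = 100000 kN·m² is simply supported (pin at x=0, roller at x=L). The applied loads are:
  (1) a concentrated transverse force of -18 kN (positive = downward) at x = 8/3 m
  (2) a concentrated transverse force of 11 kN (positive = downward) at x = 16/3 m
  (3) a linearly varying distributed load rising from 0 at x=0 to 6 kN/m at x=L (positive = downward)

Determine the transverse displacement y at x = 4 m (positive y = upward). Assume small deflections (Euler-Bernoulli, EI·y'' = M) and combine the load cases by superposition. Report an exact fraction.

Load 1 — point force P=-18 kN at a=8/3 m (b=L-a=16/3):
  y_1 = -Pa(L-x)(2Lx-a²-x²)/(6LEI)  [x>a] = -(-18)·(8/3)·(8-4)·(2·8·4-(8/3)²-4²)/(6·8·100000) = 46/28125 m
Load 2 — point force P=11 kN at a=16/3 m (b=L-a=8/3):
  y_2 = -Pbx(L²-b²-x²)/(6LEI)  [x≤a] = -11·(8/3)·4·(8²-(8/3)²-4²)/(6·8·100000) = -253/253125 m
Load 3 — triangular load w₀=6 kN/m (0→w₀ over full span):
  y_3 = -w₀x(7L⁴-10L²x²+3x⁴)/(360LEI) = -6·4·(7·8⁴-10·8²·4²+3·4⁴)/(360·8·100000) = -1/625 m
Superposition: y = Σ y_i = -244/253125 m ≈ -0.000964 m

y(4) = -244/253125 m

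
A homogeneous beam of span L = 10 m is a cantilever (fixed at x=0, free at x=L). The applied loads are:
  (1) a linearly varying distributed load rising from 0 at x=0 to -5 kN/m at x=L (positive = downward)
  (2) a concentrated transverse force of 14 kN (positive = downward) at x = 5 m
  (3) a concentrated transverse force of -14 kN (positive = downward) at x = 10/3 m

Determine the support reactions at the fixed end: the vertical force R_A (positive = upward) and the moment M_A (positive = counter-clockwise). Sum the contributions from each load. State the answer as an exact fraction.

Load 1 — triangular load w₀=-5 kN/m (0→w₀ over full span):
  R_A = w₀L/2 = (-5)·10/2 = -25 kN
  M_A = w₀L²/3 = (-5)·10²/3 = -500/3 kN·m
Load 2 — point force P=14 kN at a=5 m (b=L-a=5):
  R_A = P = 14 kN
  M_A = Pa = 14·5 = 70 kN·m
Load 3 — point force P=-14 kN at a=10/3 m (b=L-a=20/3):
  R_A = P = (-14) = -14 kN
  M_A = Pa = (-14)·(10/3) = -140/3 kN·m
Superposition: R_A = -25 kN, M_A = -430/3 kN·m

R_A = -25 kN, M_A = -430/3 kN·m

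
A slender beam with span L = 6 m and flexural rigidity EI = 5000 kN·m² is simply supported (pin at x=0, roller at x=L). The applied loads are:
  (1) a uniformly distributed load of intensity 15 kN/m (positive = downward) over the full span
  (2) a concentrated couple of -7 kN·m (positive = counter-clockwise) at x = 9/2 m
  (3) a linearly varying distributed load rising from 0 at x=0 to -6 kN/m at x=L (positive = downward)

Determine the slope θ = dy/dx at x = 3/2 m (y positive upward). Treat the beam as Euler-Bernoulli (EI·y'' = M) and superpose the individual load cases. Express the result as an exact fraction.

Load 1 — uniform load w=15 kN/m over full span:
  θ_1 = -w(L³-6Lx²+4x³)/(24EI) = -15·(6³-6·6·(3/2)²+4·(3/2)³)/(24·5000) = -297/16000 rad
Load 2 — applied couple M₀=-7 kN·m at a=9/2 m (b=L-a=3/2):
  θ_2 = (M₀x²/(2L)+C₁)/EI  [x≤a] with C₁=M₀(3b²-L²)/(6L)=91/16 = ((-7)·(3/2)²/(2·6)+(91/16))/5000 = 7/8000 rad
Load 3 — triangular load w₀=-6 kN/m (0→w₀ over full span):
  θ_3 = -w₀(7L⁴-30L²x²+15x⁴)/(360LEI) = -(-6)·(7·6⁴-30·6²·(3/2)²+15·(3/2)⁴)/(360·6·5000) = 11943/3200000 rad
Superposition: θ = Σ θ_i = -44657/3200000 rad ≈ -0.013955 rad

θ(3/2) = -44657/3200000 rad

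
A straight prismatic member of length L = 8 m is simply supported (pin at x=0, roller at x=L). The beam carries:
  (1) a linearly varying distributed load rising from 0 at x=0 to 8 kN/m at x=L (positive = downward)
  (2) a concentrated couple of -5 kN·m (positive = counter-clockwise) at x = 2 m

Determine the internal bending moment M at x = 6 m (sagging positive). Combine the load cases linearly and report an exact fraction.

Load 1 — triangular load w₀=8 kN/m (0→w₀ over full span):
  M_1 = w₀Lx/6 - w₀x³/(6L) = 8·8·6/6 - 8·6³/(6·8) = 28 kN·m
Load 2 — applied couple M₀=-5 kN·m at a=2 m (b=L-a=6):
  M_2 = M₀x/L - M₀  [x>a] = (-5)·6/8 - (-5) = 5/4 kN·m
Superposition: M = Σ M_i = 117/4 kN·m ≈ 29.250000 kN·m

M(6) = 117/4 kN·m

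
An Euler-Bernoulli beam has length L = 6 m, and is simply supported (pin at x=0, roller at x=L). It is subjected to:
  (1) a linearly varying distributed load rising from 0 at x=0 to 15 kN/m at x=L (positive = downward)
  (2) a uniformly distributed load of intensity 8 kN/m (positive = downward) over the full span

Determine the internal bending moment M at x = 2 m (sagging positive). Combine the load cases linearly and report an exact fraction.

M(2) = 176/3 kN·m

Load 1 — triangular load w₀=15 kN/m (0→w₀ over full span):
  M_1 = w₀Lx/6 - w₀x³/(6L) = 15·6·2/6 - 15·2³/(6·6) = 80/3 kN·m
Load 2 — uniform load w=8 kN/m over full span:
  M_2 = wx(L-x)/2 = 8·2·(6-2)/2 = 32 kN·m
Superposition: M = Σ M_i = 176/3 kN·m ≈ 58.666667 kN·m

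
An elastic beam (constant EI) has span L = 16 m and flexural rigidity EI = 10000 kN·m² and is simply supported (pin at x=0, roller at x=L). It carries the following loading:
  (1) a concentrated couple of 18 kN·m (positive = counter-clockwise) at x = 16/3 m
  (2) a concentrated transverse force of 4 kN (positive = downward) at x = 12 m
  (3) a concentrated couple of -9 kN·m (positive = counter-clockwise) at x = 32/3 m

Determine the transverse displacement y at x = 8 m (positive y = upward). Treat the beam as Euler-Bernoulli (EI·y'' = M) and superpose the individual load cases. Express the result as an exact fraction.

y(8) = 1/1875 m

Load 1 — applied couple M₀=18 kN·m at a=16/3 m (b=L-a=32/3):
  y_1 = (M₀x³/(6L)-M₀(x-a)²/2+C₁x)/EI  [x>a] with C₁=M₀(3b²-L²)/(6L)=16 = (18·8³/(6·16)-18·(8-(16/3))²/2+16·8)/10000 = 2/125 m
Load 2 — point force P=4 kN at a=12 m (b=L-a=4):
  y_2 = -Pbx(L²-b²-x²)/(6LEI)  [x≤a] = -4·4·8·(16²-4²-8²)/(6·16·10000) = -44/1875 m
Load 3 — applied couple M₀=-9 kN·m at a=32/3 m (b=L-a=16/3):
  y_3 = (M₀x³/(6L)+C₁x)/EI  [x≤a] with C₁=M₀(3b²-L²)/(6L)=16 = ((-9)·8³/(6·16)+16·8)/10000 = 1/125 m
Superposition: y = Σ y_i = 1/1875 m ≈ 0.000533 m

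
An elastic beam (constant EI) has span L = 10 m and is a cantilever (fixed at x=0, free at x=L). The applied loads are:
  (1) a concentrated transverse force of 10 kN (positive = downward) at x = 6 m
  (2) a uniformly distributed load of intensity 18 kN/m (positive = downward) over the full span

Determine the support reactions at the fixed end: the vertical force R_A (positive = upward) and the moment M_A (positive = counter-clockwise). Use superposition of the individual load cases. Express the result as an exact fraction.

R_A = 190 kN, M_A = 960 kN·m

Load 1 — point force P=10 kN at a=6 m (b=L-a=4):
  R_A = P = 10 kN
  M_A = Pa = 10·6 = 60 kN·m
Load 2 — uniform load w=18 kN/m over full span:
  R_A = wL = 18·10 = 180 kN
  M_A = wL²/2 = 18·10²/2 = 900 kN·m
Superposition: R_A = 190 kN, M_A = 960 kN·m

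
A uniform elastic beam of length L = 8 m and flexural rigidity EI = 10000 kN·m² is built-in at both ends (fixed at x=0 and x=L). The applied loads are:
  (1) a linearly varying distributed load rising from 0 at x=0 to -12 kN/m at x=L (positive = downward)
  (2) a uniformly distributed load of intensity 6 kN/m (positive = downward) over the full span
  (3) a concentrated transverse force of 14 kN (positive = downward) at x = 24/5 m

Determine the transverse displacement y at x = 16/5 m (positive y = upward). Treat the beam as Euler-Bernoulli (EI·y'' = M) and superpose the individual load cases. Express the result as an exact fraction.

y(16/5) = -89344/29296875 m

Load 1 — triangular load w₀=-12 kN/m (0→w₀ over full span):
  y_1 = -w₀x²(L-x)²(x+2L)/(120LEI) = -(-12)·(16/5)²·(8-(16/5))²·((16/5)+2·8)/(120·8·10000) = 55296/9765625 m
Load 2 — uniform load w=6 kN/m over full span:
  y_2 = -wx²(L-x)²/(24EI) = -6·(16/5)²·(8-(16/5))²/(24·10000) = -2304/390625 m
Load 3 — point force P=14 kN at a=24/5 m (b=L-a=16/5):
  y_3 = -Pb²x²(3aL-(3a+b)x)/(6L³EI)  [x≤a] = -14·(16/5)²·(16/5)²·(3·(24/5)·8-(3·(24/5)+(16/5))·(16/5))/(6·8³·10000) = -82432/29296875 m
Superposition: y = Σ y_i = -89344/29296875 m ≈ -0.003050 m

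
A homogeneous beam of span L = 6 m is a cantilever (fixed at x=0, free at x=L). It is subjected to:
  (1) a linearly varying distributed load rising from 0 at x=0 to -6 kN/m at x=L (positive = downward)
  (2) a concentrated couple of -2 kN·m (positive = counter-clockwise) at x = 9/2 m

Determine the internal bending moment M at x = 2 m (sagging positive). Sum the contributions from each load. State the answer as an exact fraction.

M(2) = 106/3 kN·m

Load 1 — triangular load w₀=-6 kN/m (0→w₀ over full span):
  M_1 = w₀Lx/2 - w₀L²/3 - w₀x³/(6L) = (-6)·6·2/2 - (-6)·6²/3 - (-6)·2³/(6·6) = 112/3 kN·m
Load 2 — applied couple M₀=-2 kN·m at a=9/2 m (b=L-a=3/2):
  M_2 = M₀  [x≤a] = (-2) = -2 kN·m
Superposition: M = Σ M_i = 106/3 kN·m ≈ 35.333333 kN·m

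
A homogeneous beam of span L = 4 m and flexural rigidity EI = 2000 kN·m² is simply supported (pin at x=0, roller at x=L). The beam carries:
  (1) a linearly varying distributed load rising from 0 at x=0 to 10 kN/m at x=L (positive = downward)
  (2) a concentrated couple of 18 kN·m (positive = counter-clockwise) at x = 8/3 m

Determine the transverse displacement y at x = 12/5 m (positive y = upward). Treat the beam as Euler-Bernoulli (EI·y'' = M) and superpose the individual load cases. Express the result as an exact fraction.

Load 1 — triangular load w₀=10 kN/m (0→w₀ over full span):
  y_1 = -w₀x(7L⁴-10L²x²+3x⁴)/(360LEI) = -10·(12/5)·(7·4⁴-10·4²·(12/5)²+3·(12/5)⁴)/(360·4·2000) = -9472/1171875 m
Load 2 — applied couple M₀=18 kN·m at a=8/3 m (b=L-a=4/3):
  y_2 = (M₀x³/(6L)+C₁x)/EI  [x≤a] with C₁=M₀(3b²-L²)/(6L)=-8 = (18·(12/5)³/(6·4)+(-8)·(12/5))/2000 = -69/15625 m
Superposition: y = Σ y_i = -14647/1171875 m ≈ -0.012499 m

y(12/5) = -14647/1171875 m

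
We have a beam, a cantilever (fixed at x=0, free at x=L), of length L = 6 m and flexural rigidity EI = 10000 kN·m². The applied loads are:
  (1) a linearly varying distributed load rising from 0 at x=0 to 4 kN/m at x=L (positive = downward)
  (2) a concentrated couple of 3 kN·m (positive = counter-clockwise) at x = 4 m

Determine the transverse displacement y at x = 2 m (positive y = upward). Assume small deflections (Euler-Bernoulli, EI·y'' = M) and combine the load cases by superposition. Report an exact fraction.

Load 1 — triangular load w₀=4 kN/m (0→w₀ over full span):
  y_1 = (w₀Lx³/12-w₀L²x²/6-w₀x⁵/(120L))/EI = (4·6·2³/12-4·6²·2²/6-4·2⁵/(120·6))/10000 = -451/56250 m
Load 2 — applied couple M₀=3 kN·m at a=4 m (b=L-a=2):
  y_2 = M₀x²/(2EI)  [x≤a] = 3·2²/(2·10000) = 3/5000 m
Superposition: y = Σ y_i = -1669/225000 m ≈ -0.007418 m

y(2) = -1669/225000 m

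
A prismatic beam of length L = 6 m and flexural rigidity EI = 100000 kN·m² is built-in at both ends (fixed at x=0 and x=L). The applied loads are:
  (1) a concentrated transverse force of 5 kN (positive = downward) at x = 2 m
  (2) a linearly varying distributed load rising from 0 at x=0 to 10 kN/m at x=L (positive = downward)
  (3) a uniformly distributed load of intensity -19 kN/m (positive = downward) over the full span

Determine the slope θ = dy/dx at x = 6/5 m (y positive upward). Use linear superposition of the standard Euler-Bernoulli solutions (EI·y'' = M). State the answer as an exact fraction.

θ(6/5) = 259/1171875 rad

Load 1 — point force P=5 kN at a=2 m (b=L-a=4):
  θ_1 = -Pb²x(2aL-(3a+b)x)/(2L³EI)  [x≤a] = -5·4²·(6/5)·(2·2·6-(3·2+4)·(6/5))/(2·6³·100000) = -1/37500 rad
Load 2 — triangular load w₀=10 kN/m (0→w₀ over full span):
  θ_2 = -w₀(2x(L-x)(L-2x)(x+2L)+x²(L-x)²)/(120LEI) = -10·(2·(6/5)·(6-(6/5))·(6-2·(6/5))·((6/5)+2·6)+(6/5)²·(6-(6/5))²)/(120·6·100000) = -63/781250 rad
Load 3 — uniform load w=-19 kN/m over full span:
  θ_3 = -wx(L-x)(L-2x)/(12EI) = -(-19)·(6/5)·(6-(6/5))·(6-2·(6/5))/(12·100000) = 513/1562500 rad
Superposition: θ = Σ θ_i = 259/1171875 rad ≈ 0.000221 rad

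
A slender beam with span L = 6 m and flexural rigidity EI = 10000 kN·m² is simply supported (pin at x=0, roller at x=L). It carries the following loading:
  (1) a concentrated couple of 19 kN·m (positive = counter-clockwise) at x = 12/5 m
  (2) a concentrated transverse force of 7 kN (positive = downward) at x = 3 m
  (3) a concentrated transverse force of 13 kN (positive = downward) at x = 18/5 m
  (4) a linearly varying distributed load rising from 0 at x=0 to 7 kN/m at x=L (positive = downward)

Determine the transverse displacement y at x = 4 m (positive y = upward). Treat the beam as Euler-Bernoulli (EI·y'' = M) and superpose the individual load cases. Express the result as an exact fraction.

y(4) = -255799/22500000 m

Load 1 — applied couple M₀=19 kN·m at a=12/5 m (b=L-a=18/5):
  y_1 = (M₀x³/(6L)-M₀(x-a)²/2+C₁x)/EI  [x>a] with C₁=M₀(3b²-L²)/(6L)=38/25 = (19·4³/(6·6)-19·(4-(12/5))²/2+(38/25)·4)/10000 = 437/281250 m
Load 2 — point force P=7 kN at a=3 m (b=L-a=3):
  y_2 = -Pa(L-x)(2Lx-a²-x²)/(6LEI)  [x>a] = -7·3·(6-4)·(2·6·4-3²-4²)/(6·6·10000) = -161/60000 m
Load 3 — point force P=13 kN at a=18/5 m (b=L-a=12/5):
  y_3 = -Pa(L-x)(2Lx-a²-x²)/(6LEI)  [x>a] = -13·(18/5)·(6-4)·(2·6·4-(18/5)²-4²)/(6·6·10000) = -1547/312500 m
Load 4 — triangular load w₀=7 kN/m (0→w₀ over full span):
  y_4 = -w₀x(7L⁴-10L²x²+3x⁴)/(360LEI) = -7·4·(7·6⁴-10·6²·4²+3·4⁴)/(360·6·10000) = -119/22500 m
Superposition: y = Σ y_i = -255799/22500000 m ≈ -0.011369 m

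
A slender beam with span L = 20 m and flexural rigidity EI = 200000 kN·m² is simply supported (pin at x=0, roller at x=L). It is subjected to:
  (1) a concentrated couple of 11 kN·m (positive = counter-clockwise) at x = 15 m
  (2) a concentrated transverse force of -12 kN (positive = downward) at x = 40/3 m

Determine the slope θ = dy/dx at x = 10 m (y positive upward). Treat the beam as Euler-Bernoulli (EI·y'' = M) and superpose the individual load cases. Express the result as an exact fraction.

Load 1 — applied couple M₀=11 kN·m at a=15 m (b=L-a=5):
  θ_1 = (M₀x²/(2L)+C₁)/EI  [x≤a] with C₁=M₀(3b²-L²)/(6L)=-715/24 = (11·10²/(2·20)+(-715/24))/200000 = -11/960000 rad
Load 2 — point force P=-12 kN at a=40/3 m (b=L-a=20/3):
  θ_2 = -Pb(L²-b²-3x²)/(6LEI)  [x≤a] = -(-12)·(20/3)·(20²-(20/3)²-3·10²)/(6·20·200000) = 1/5400 rad
Superposition: θ = Σ θ_i = 1501/8640000 rad ≈ 0.000174 rad

θ(10) = 1501/8640000 rad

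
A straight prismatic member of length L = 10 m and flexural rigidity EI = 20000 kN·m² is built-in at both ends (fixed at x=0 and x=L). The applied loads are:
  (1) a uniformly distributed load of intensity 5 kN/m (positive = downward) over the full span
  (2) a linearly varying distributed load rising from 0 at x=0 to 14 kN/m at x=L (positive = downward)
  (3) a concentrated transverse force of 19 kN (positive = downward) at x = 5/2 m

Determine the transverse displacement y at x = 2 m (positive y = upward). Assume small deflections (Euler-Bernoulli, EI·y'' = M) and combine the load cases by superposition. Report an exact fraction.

Load 1 — uniform load w=5 kN/m over full span:
  y_1 = -wx²(L-x)²/(24EI) = -5·2²·(10-2)²/(24·20000) = -1/375 m
Load 2 — triangular load w₀=14 kN/m (0→w₀ over full span):
  y_2 = -w₀x²(L-x)²(x+2L)/(120LEI) = -14·2²·(10-2)²·(2+2·10)/(120·10·20000) = -154/46875 m
Load 3 — point force P=19 kN at a=5/2 m (b=L-a=15/2):
  y_3 = -Pb²x²(3aL-(3a+b)x)/(6L³EI)  [x≤a] = -19·(15/2)²·2²·(3·(5/2)·10-(3·(5/2)+(15/2))·2)/(6·10³·20000) = -513/320000 m
Superposition: y = Σ y_i = -60441/8000000 m ≈ -0.007555 m

y(2) = -60441/8000000 m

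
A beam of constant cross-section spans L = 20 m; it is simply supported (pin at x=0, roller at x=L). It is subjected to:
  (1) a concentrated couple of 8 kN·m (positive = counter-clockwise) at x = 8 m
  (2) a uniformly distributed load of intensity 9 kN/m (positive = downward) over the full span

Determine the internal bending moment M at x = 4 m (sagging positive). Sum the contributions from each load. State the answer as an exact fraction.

M(4) = 1448/5 kN·m

Load 1 — applied couple M₀=8 kN·m at a=8 m (b=L-a=12):
  M_1 = M₀x/L  [x≤a] = 8·4/20 = 8/5 kN·m
Load 2 — uniform load w=9 kN/m over full span:
  M_2 = wx(L-x)/2 = 9·4·(20-4)/2 = 288 kN·m
Superposition: M = Σ M_i = 1448/5 kN·m ≈ 289.600000 kN·m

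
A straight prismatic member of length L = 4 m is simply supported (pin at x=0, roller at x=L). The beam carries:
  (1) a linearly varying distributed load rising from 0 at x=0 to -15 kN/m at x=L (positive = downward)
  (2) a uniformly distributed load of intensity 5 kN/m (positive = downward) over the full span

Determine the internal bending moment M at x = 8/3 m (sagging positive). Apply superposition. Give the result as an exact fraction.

M(8/3) = -160/27 kN·m

Load 1 — triangular load w₀=-15 kN/m (0→w₀ over full span):
  M_1 = w₀Lx/6 - w₀x³/(6L) = (-15)·4·(8/3)/6 - (-15)·(8/3)³/(6·4) = -400/27 kN·m
Load 2 — uniform load w=5 kN/m over full span:
  M_2 = wx(L-x)/2 = 5·(8/3)·(4-(8/3))/2 = 80/9 kN·m
Superposition: M = Σ M_i = -160/27 kN·m ≈ -5.925926 kN·m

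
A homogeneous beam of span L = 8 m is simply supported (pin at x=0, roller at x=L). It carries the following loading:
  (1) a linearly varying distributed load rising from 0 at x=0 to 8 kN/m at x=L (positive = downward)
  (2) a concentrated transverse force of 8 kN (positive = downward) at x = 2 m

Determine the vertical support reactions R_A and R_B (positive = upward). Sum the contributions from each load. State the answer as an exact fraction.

Load 1 — triangular load w₀=8 kN/m (0→w₀ over full span):
  R_A = w₀L/6 = 8·8/6 = 32/3 kN
  R_B = w₀L/3 = 8·8/3 = 64/3 kN
Load 2 — point force P=8 kN at a=2 m (b=L-a=6):
  R_A = Pb/L = 8·6/8 = 6 kN
  R_B = Pa/L = 8·2/8 = 2 kN
Superposition: R_A = 50/3 kN, R_B = 70/3 kN

R_A = 50/3 kN, R_B = 70/3 kN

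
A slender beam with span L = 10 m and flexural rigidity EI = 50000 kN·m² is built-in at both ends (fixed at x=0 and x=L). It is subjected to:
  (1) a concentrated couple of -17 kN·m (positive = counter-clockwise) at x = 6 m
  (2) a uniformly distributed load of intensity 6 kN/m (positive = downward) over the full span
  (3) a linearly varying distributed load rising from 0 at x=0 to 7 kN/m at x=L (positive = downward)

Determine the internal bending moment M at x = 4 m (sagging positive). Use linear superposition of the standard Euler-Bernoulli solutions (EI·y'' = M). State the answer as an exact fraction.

M(4) = 3606/125 kN·m

Load 1 — applied couple M₀=-17 kN·m at a=6 m (b=L-a=4):
  M_1 = R_Ax - M_A  [x≤a] with R_A=-306/125, M_A=-136/25 = (-306/125)·4 - (-136/25) = -544/125 kN·m
Load 2 — uniform load w=6 kN/m over full span:
  M_2 = wLx/2 - wL²/12 - wx²/2 = 6·10·4/2 - 6·10²/12 - 6·4²/2 = 22 kN·m
Load 3 — triangular load w₀=7 kN/m (0→w₀ over full span):
  M_3 = 3w₀Lx/20 - w₀L²/30 - w₀x³/(6L) = 3·7·10·4/20 - 7·10²/30 - 7·4³/(6·10) = 56/5 kN·m
Superposition: M = Σ M_i = 3606/125 kN·m ≈ 28.848000 kN·m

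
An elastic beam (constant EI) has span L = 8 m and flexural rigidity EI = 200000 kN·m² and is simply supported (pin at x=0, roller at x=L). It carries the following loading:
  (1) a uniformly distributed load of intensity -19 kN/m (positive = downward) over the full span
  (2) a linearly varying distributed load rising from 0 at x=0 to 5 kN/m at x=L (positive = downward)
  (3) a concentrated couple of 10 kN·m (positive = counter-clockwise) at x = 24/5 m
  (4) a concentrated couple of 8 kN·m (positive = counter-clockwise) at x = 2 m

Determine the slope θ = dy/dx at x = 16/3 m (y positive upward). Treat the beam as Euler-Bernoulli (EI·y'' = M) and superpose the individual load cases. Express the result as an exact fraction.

Load 1 — uniform load w=-19 kN/m over full span:
  θ_1 = -w(L³-6Lx²+4x³)/(24EI) = -(-19)·(8³-6·8·(16/3)²+4·(16/3)³)/(24·200000) = -247/253125 rad
Load 2 — triangular load w₀=5 kN/m (0→w₀ over full span):
  θ_2 = -w₀(7L⁴-30L²x²+15x⁴)/(360LEI) = -5·(7·8⁴-30·8²·(16/3)²+15·(16/3)⁴)/(360·8·200000) = 91/759375 rad
Load 3 — applied couple M₀=10 kN·m at a=24/5 m (b=L-a=16/5):
  θ_3 = (M₀x²/(2L)-M₀(x-a)+C₁)/EI  [x>a] with C₁=M₀(3b²-L²)/(6L)=-104/15 = (10·(16/3)²/(2·8)-10·((16/3)-(24/5))+(-104/15))/200000 = 31/1125000 rad
Load 4 — applied couple M₀=8 kN·m at a=2 m (b=L-a=6):
  θ_4 = (M₀x²/(2L)-M₀(x-a)+C₁)/EI  [x>a] with C₁=M₀(3b²-L²)/(6L)=22/3 = (8·(16/3)²/(2·8)-8·((16/3)-2)+(22/3))/200000 = -23/900000 rad
Superposition: θ = Σ θ_i = -103757/121500000 rad ≈ -0.000854 rad

θ(16/3) = -103757/121500000 rad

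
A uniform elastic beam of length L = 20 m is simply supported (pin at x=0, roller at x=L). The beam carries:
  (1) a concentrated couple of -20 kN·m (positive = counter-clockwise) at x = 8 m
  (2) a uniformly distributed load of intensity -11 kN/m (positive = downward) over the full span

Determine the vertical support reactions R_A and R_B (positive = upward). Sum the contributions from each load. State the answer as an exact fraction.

Load 1 — applied couple M₀=-20 kN·m at a=8 m (b=L-a=12):
  R_A = M₀/L = (-20)/20 = -1 kN
  R_B = -M₀/L = -(-20)/20 = 1 kN
Load 2 — uniform load w=-11 kN/m over full span:
  R_A = wL/2 = (-11)·20/2 = -110 kN
  R_B = wL/2 = (-11)·20/2 = -110 kN
Superposition: R_A = -111 kN, R_B = -109 kN

R_A = -111 kN, R_B = -109 kN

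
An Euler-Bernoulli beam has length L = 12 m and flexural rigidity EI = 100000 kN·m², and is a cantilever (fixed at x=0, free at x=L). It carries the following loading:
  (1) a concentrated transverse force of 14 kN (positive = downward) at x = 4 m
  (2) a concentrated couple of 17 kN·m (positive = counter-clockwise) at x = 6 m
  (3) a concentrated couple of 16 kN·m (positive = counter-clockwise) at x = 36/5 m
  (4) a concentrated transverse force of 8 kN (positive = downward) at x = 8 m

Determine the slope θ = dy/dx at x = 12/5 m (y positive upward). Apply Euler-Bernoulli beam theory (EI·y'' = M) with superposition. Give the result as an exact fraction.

Load 1 — point force P=14 kN at a=4 m (b=L-a=8):
  θ_1 = -Px(2a-x)/(2EI)  [x≤a] = -14·(12/5)·(2·4-(12/5))/(2·100000) = -147/156250 rad
Load 2 — applied couple M₀=17 kN·m at a=6 m (b=L-a=6):
  θ_2 = M₀x/EI  [x≤a] = 17·(12/5)/100000 = 51/125000 rad
Load 3 — applied couple M₀=16 kN·m at a=36/5 m (b=L-a=24/5):
  θ_3 = M₀x/EI  [x≤a] = 16·(12/5)/100000 = 6/15625 rad
Load 4 — point force P=8 kN at a=8 m (b=L-a=4):
  θ_4 = -Px(2a-x)/(2EI)  [x≤a] = -8·(12/5)·(2·8-(12/5))/(2·100000) = -102/78125 rad
Superposition: θ = Σ θ_i = -909/625000 rad ≈ -0.001454 rad

θ(12/5) = -909/625000 rad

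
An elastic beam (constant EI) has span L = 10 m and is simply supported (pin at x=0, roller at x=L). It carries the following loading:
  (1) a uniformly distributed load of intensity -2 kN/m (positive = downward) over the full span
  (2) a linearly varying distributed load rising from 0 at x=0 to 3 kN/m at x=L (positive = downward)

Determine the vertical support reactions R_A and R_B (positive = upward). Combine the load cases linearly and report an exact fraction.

R_A = -5 kN, R_B = 0 kN

Load 1 — uniform load w=-2 kN/m over full span:
  R_A = wL/2 = (-2)·10/2 = -10 kN
  R_B = wL/2 = (-2)·10/2 = -10 kN
Load 2 — triangular load w₀=3 kN/m (0→w₀ over full span):
  R_A = w₀L/6 = 3·10/6 = 5 kN
  R_B = w₀L/3 = 3·10/3 = 10 kN
Superposition: R_A = -5 kN, R_B = 0 kN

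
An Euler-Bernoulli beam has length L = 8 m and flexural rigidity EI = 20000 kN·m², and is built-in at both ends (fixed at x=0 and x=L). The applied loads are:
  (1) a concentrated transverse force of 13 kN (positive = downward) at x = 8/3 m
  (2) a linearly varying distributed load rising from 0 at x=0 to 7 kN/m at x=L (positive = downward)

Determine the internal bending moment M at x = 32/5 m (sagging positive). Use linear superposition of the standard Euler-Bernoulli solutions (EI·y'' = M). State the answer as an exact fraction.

Load 1 — point force P=13 kN at a=8/3 m (b=L-a=16/3):
  M_1 = Pa²(a+3b)(L-x)/L³ - Pa²b/L²  [x>a] = 13·(8/3)²·((8/3)+3·(16/3))·(8-(32/5))/8³ - 13·(8/3)²·(16/3)/8² = -104/45 kN·m
Load 2 — triangular load w₀=7 kN/m (0→w₀ over full span):
  M_2 = 3w₀Lx/20 - w₀L²/30 - w₀x³/(6L) = 3·7·8·(32/5)/20 - 7·8²/30 - 7·(32/5)³/(6·8) = 224/375 kN·m
Superposition: M = Σ M_i = -1928/1125 kN·m ≈ -1.713778 kN·m

M(32/5) = -1928/1125 kN·m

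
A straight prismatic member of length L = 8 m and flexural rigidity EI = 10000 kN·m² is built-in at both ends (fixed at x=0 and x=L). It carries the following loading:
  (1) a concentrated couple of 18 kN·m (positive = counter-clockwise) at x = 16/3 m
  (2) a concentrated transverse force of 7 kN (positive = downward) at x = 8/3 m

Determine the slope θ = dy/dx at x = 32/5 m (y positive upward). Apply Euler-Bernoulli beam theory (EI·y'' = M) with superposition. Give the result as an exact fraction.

Load 1 — applied couple M₀=18 kN·m at a=16/3 m (b=L-a=8/3):
  θ_1 = (R_Ax²/2 - M_Ax - M₀(x-a))/EI  [x>a] with R_A=3, M_A=6 = (3·(32/5)²/2 - 6·(32/5) - 18·((32/5)-(16/3)))/10000 = 6/15625 rad
Load 2 — point force P=7 kN at a=8/3 m (b=L-a=16/3):
  θ_2 = Pa²(L-x)(2bL-(3b+a)(L-x))/(2L³EI)  [x>a] = 7·(8/3)²·(8-(32/5))·(2·(16/3)·8-(3·(16/3)+(8/3))·(8-(32/5)))/(2·8³·10000) = 182/421875 rad
Superposition: θ = Σ θ_i = 344/421875 rad ≈ 0.000815 rad

θ(32/5) = 344/421875 rad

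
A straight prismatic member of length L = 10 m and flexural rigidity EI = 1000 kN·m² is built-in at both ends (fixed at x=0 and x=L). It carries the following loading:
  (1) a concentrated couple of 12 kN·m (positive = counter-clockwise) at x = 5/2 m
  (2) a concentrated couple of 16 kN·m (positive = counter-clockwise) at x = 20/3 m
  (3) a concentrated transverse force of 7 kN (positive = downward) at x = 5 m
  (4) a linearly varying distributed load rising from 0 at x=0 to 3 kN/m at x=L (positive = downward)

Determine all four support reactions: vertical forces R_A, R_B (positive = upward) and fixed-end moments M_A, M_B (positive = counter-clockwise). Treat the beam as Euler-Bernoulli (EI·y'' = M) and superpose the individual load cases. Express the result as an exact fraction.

R_A = 689/60 kN, M_A = 131/6 kN·m, R_B = 631/60 kN, M_B = -20 kN·m

Load 1 — applied couple M₀=12 kN·m at a=5/2 m (b=L-a=15/2):
  R_A = 6M₀ab/L³ = 6·12·(5/2)·(15/2)/10³ = 27/20 kN
  M_A = M₀b(2a-b)/L² = 12·(15/2)·(2·(5/2)-(15/2))/10² = -9/4 kN·m
  R_B = -6M₀ab/L³ = -6·12·(5/2)·(15/2)/10³ = -27/20 kN
  M_B = M₀a(2b-a)/L² = 12·(5/2)·(2·(15/2)-(5/2))/10² = 15/4 kN·m
Load 2 — applied couple M₀=16 kN·m at a=20/3 m (b=L-a=10/3):
  R_A = 6M₀ab/L³ = 6·16·(20/3)·(10/3)/10³ = 32/15 kN
  M_A = M₀b(2a-b)/L² = 16·(10/3)·(2·(20/3)-(10/3))/10² = 16/3 kN·m
  R_B = -6M₀ab/L³ = -6·16·(20/3)·(10/3)/10³ = -32/15 kN
  M_B = M₀a(2b-a)/L² = 16·(20/3)·(2·(10/3)-(20/3))/10² = 0 kN·m
Load 3 — point force P=7 kN at a=5 m (b=L-a=5):
  R_A = Pb²(3a+b)/L³ = 7·5²·(3·5+5)/10³ = 7/2 kN
  M_A = Pab²/L² = 7·5·5²/10² = 35/4 kN·m
  R_B = Pa²(a+3b)/L³ = 7·5²·(5+3·5)/10³ = 7/2 kN
  M_B = -Pa²b/L² = -7·5²·5/10² = -35/4 kN·m
Load 4 — triangular load w₀=3 kN/m (0→w₀ over full span):
  R_A = 3w₀L/20 = 3·3·10/20 = 9/2 kN
  M_A = w₀L²/30 = 3·10²/30 = 10 kN·m
  R_B = 7w₀L/20 = 7·3·10/20 = 21/2 kN
  M_B = -w₀L²/20 = -3·10²/20 = -15 kN·m
Superposition: R_A = 689/60 kN, M_A = 131/6 kN·m, R_B = 631/60 kN, M_B = -20 kN·m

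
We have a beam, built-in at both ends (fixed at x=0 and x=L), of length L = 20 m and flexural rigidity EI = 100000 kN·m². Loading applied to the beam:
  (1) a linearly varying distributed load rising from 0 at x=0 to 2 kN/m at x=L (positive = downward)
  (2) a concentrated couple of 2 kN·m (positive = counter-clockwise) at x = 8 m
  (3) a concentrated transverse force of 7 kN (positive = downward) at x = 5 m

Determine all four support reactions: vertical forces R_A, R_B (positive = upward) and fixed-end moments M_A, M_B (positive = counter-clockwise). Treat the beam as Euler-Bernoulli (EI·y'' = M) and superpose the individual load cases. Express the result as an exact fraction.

Load 1 — triangular load w₀=2 kN/m (0→w₀ over full span):
  R_A = 3w₀L/20 = 3·2·20/20 = 6 kN
  M_A = w₀L²/30 = 2·20²/30 = 80/3 kN·m
  R_B = 7w₀L/20 = 7·2·20/20 = 14 kN
  M_B = -w₀L²/20 = -2·20²/20 = -40 kN·m
Load 2 — applied couple M₀=2 kN·m at a=8 m (b=L-a=12):
  R_A = 6M₀ab/L³ = 6·2·8·12/20³ = 18/125 kN
  M_A = M₀b(2a-b)/L² = 2·12·(2·8-12)/20² = 6/25 kN·m
  R_B = -6M₀ab/L³ = -6·2·8·12/20³ = -18/125 kN
  M_B = M₀a(2b-a)/L² = 2·8·(2·12-8)/20² = 16/25 kN·m
Load 3 — point force P=7 kN at a=5 m (b=L-a=15):
  R_A = Pb²(3a+b)/L³ = 7·15²·(3·5+15)/20³ = 189/32 kN
  M_A = Pab²/L² = 7·5·15²/20² = 315/16 kN·m
  R_B = Pa²(a+3b)/L³ = 7·5²·(5+3·15)/20³ = 35/32 kN
  M_B = -Pa²b/L² = -7·5²·15/20² = -105/16 kN·m
Superposition: R_A = 48201/4000 kN, M_A = 55913/1200 kN·m, R_B = 59799/4000 kN, M_B = -18369/400 kN·m

R_A = 48201/4000 kN, M_A = 55913/1200 kN·m, R_B = 59799/4000 kN, M_B = -18369/400 kN·m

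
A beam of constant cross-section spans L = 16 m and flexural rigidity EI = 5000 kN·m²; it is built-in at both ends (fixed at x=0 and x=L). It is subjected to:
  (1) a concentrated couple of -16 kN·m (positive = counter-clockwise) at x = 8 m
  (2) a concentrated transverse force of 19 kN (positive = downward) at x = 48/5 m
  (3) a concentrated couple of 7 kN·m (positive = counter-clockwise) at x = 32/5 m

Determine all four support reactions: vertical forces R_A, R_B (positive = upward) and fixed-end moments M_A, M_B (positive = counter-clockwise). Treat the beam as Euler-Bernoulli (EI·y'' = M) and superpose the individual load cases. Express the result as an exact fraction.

R_A = 2909/500 kN, M_A = 3253/125 kN·m, R_B = 6591/500 kN, M_B = -5692/125 kN·m

Load 1 — applied couple M₀=-16 kN·m at a=8 m (b=L-a=8):
  R_A = 6M₀ab/L³ = 6·(-16)·8·8/16³ = -3/2 kN
  M_A = M₀b(2a-b)/L² = (-16)·8·(2·8-8)/16² = -4 kN·m
  R_B = -6M₀ab/L³ = -6·(-16)·8·8/16³ = 3/2 kN
  M_B = M₀a(2b-a)/L² = (-16)·8·(2·8-8)/16² = -4 kN·m
Load 2 — point force P=19 kN at a=48/5 m (b=L-a=32/5):
  R_A = Pb²(3a+b)/L³ = 19·(32/5)²·(3·(48/5)+(32/5))/16³ = 836/125 kN
  M_A = Pab²/L² = 19·(48/5)·(32/5)²/16² = 3648/125 kN·m
  R_B = Pa²(a+3b)/L³ = 19·(48/5)²·((48/5)+3·(32/5))/16³ = 1539/125 kN
  M_B = -Pa²b/L² = -19·(48/5)²·(32/5)/16² = -5472/125 kN·m
Load 3 — applied couple M₀=7 kN·m at a=32/5 m (b=L-a=48/5):
  R_A = 6M₀ab/L³ = 6·7·(32/5)·(48/5)/16³ = 63/100 kN
  M_A = M₀b(2a-b)/L² = 7·(48/5)·(2·(32/5)-(48/5))/16² = 21/25 kN·m
  R_B = -6M₀ab/L³ = -6·7·(32/5)·(48/5)/16³ = -63/100 kN
  M_B = M₀a(2b-a)/L² = 7·(32/5)·(2·(48/5)-(32/5))/16² = 56/25 kN·m
Superposition: R_A = 2909/500 kN, M_A = 3253/125 kN·m, R_B = 6591/500 kN, M_B = -5692/125 kN·m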